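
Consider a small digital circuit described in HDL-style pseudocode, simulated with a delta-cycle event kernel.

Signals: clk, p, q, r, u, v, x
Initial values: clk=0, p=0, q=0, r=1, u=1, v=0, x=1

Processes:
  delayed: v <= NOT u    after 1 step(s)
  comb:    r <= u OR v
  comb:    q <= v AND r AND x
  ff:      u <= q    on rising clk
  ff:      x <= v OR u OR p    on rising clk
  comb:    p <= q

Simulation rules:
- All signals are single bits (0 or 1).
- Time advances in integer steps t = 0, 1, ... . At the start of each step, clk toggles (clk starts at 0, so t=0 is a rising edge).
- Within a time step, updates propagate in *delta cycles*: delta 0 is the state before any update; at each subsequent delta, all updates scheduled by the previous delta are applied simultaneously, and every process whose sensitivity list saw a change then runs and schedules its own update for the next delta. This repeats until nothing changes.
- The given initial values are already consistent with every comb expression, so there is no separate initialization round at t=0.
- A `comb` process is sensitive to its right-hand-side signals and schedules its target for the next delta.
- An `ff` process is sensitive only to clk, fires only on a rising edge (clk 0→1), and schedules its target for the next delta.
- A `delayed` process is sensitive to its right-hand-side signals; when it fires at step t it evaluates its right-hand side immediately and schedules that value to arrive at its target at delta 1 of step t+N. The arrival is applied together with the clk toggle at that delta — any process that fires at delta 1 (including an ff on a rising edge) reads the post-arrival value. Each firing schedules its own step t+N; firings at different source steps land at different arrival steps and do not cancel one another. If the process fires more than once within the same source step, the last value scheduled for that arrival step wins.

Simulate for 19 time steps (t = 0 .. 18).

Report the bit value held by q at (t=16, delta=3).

0

t0.Δ0 clk=0 r=1 v=0 q=0 x=1 p=0 u=1
t0.Δ1 clk=1 r=1 v=0 q=0 x=1 p=0 u=1
t0.Δ2 clk=1 r=1 v=0 q=0 x=1 p=0 u=0
t0.Δ3 clk=1 r=0 v=0 q=0 x=1 p=0 u=0
t1.Δ0 clk=1 r=0 v=0 q=0 x=1 p=0 u=0
t1.Δ1 clk=0 r=0 v=1 q=0 x=1 p=0 u=0
t1.Δ2 clk=0 r=1 v=1 q=0 x=1 p=0 u=0
t1.Δ3 clk=0 r=1 v=1 q=1 x=1 p=0 u=0
t1.Δ4 clk=0 r=1 v=1 q=1 x=1 p=1 u=0
t2.Δ0 clk=0 r=1 v=1 q=1 x=1 p=1 u=0
t2.Δ1 clk=1 r=1 v=1 q=1 x=1 p=1 u=0
t2.Δ2 clk=1 r=1 v=1 q=1 x=1 p=1 u=1
t3.Δ0 clk=1 r=1 v=1 q=1 x=1 p=1 u=1
t3.Δ1 clk=0 r=1 v=0 q=1 x=1 p=1 u=1
t3.Δ2 clk=0 r=1 v=0 q=0 x=1 p=1 u=1
t3.Δ3 clk=0 r=1 v=0 q=0 x=1 p=0 u=1
t4.Δ0 clk=0 r=1 v=0 q=0 x=1 p=0 u=1
t4.Δ1 clk=1 r=1 v=0 q=0 x=1 p=0 u=1
t4.Δ2 clk=1 r=1 v=0 q=0 x=1 p=0 u=0
t4.Δ3 clk=1 r=0 v=0 q=0 x=1 p=0 u=0
t5.Δ0 clk=1 r=0 v=0 q=0 x=1 p=0 u=0
t5.Δ1 clk=0 r=0 v=1 q=0 x=1 p=0 u=0
t5.Δ2 clk=0 r=1 v=1 q=0 x=1 p=0 u=0
t5.Δ3 clk=0 r=1 v=1 q=1 x=1 p=0 u=0
t5.Δ4 clk=0 r=1 v=1 q=1 x=1 p=1 u=0
t6.Δ0 clk=0 r=1 v=1 q=1 x=1 p=1 u=0
t6.Δ1 clk=1 r=1 v=1 q=1 x=1 p=1 u=0
t6.Δ2 clk=1 r=1 v=1 q=1 x=1 p=1 u=1
t7.Δ0 clk=1 r=1 v=1 q=1 x=1 p=1 u=1
t7.Δ1 clk=0 r=1 v=0 q=1 x=1 p=1 u=1
t7.Δ2 clk=0 r=1 v=0 q=0 x=1 p=1 u=1
t7.Δ3 clk=0 r=1 v=0 q=0 x=1 p=0 u=1
t8.Δ0 clk=0 r=1 v=0 q=0 x=1 p=0 u=1
t8.Δ1 clk=1 r=1 v=0 q=0 x=1 p=0 u=1
t8.Δ2 clk=1 r=1 v=0 q=0 x=1 p=0 u=0
t8.Δ3 clk=1 r=0 v=0 q=0 x=1 p=0 u=0
t9.Δ0 clk=1 r=0 v=0 q=0 x=1 p=0 u=0
t9.Δ1 clk=0 r=0 v=1 q=0 x=1 p=0 u=0
t9.Δ2 clk=0 r=1 v=1 q=0 x=1 p=0 u=0
t9.Δ3 clk=0 r=1 v=1 q=1 x=1 p=0 u=0
t9.Δ4 clk=0 r=1 v=1 q=1 x=1 p=1 u=0
t10.Δ0 clk=0 r=1 v=1 q=1 x=1 p=1 u=0
t10.Δ1 clk=1 r=1 v=1 q=1 x=1 p=1 u=0
t10.Δ2 clk=1 r=1 v=1 q=1 x=1 p=1 u=1
t11.Δ0 clk=1 r=1 v=1 q=1 x=1 p=1 u=1
t11.Δ1 clk=0 r=1 v=0 q=1 x=1 p=1 u=1
t11.Δ2 clk=0 r=1 v=0 q=0 x=1 p=1 u=1
t11.Δ3 clk=0 r=1 v=0 q=0 x=1 p=0 u=1
t12.Δ0 clk=0 r=1 v=0 q=0 x=1 p=0 u=1
t12.Δ1 clk=1 r=1 v=0 q=0 x=1 p=0 u=1
t12.Δ2 clk=1 r=1 v=0 q=0 x=1 p=0 u=0
t12.Δ3 clk=1 r=0 v=0 q=0 x=1 p=0 u=0
t13.Δ0 clk=1 r=0 v=0 q=0 x=1 p=0 u=0
t13.Δ1 clk=0 r=0 v=1 q=0 x=1 p=0 u=0
t13.Δ2 clk=0 r=1 v=1 q=0 x=1 p=0 u=0
t13.Δ3 clk=0 r=1 v=1 q=1 x=1 p=0 u=0
t13.Δ4 clk=0 r=1 v=1 q=1 x=1 p=1 u=0
t14.Δ0 clk=0 r=1 v=1 q=1 x=1 p=1 u=0
t14.Δ1 clk=1 r=1 v=1 q=1 x=1 p=1 u=0
t14.Δ2 clk=1 r=1 v=1 q=1 x=1 p=1 u=1
t15.Δ0 clk=1 r=1 v=1 q=1 x=1 p=1 u=1
t15.Δ1 clk=0 r=1 v=0 q=1 x=1 p=1 u=1
t15.Δ2 clk=0 r=1 v=0 q=0 x=1 p=1 u=1
t15.Δ3 clk=0 r=1 v=0 q=0 x=1 p=0 u=1
t16.Δ0 clk=0 r=1 v=0 q=0 x=1 p=0 u=1
t16.Δ1 clk=1 r=1 v=0 q=0 x=1 p=0 u=1
t16.Δ2 clk=1 r=1 v=0 q=0 x=1 p=0 u=0
t16.Δ3 clk=1 r=0 v=0 q=0 x=1 p=0 u=0
t17.Δ0 clk=1 r=0 v=0 q=0 x=1 p=0 u=0
t17.Δ1 clk=0 r=0 v=1 q=0 x=1 p=0 u=0
t17.Δ2 clk=0 r=1 v=1 q=0 x=1 p=0 u=0
t17.Δ3 clk=0 r=1 v=1 q=1 x=1 p=0 u=0
t17.Δ4 clk=0 r=1 v=1 q=1 x=1 p=1 u=0
t18.Δ0 clk=0 r=1 v=1 q=1 x=1 p=1 u=0
t18.Δ1 clk=1 r=1 v=1 q=1 x=1 p=1 u=0
t18.Δ2 clk=1 r=1 v=1 q=1 x=1 p=1 u=1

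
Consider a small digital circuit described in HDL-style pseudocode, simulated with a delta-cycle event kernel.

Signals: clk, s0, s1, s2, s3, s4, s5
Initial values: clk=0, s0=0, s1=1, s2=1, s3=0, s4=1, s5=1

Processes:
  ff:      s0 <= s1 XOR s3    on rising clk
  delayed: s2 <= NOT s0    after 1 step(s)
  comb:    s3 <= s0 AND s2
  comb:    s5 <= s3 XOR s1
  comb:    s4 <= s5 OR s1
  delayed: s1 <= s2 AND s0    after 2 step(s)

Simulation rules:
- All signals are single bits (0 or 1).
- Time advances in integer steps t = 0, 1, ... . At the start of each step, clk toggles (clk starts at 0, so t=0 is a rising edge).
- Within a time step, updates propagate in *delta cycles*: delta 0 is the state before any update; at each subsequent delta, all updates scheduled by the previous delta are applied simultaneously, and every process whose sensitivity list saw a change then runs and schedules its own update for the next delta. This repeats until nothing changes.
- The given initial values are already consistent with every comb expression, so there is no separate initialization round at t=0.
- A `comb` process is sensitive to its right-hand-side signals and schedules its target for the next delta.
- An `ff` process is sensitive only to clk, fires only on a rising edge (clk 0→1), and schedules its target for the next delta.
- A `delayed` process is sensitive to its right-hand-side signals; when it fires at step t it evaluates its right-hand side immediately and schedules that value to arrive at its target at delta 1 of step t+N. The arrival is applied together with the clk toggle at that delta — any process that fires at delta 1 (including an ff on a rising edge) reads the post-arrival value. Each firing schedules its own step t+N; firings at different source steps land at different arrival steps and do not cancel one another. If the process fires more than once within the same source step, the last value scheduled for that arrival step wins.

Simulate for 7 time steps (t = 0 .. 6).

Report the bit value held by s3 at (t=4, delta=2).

t=0 Δ0: s3=0 s1=1 s2=1 s4=1 clk=0 s5=1 s0=0
  Δ1: clk:0→1
  Δ2: s0:0→1
  Δ3: s3:0→1
  Δ4: s5:1→0
  (4Δ to stable)
t=1 Δ0: s3=1 s1=1 s2=1 s4=1 clk=1 s5=0 s0=1
  Δ1: s2:1→0, clk:1→0
  Δ2: s3:1→0
  Δ3: s5:0→1
  (3Δ to stable)
t=2 Δ0: s3=0 s1=1 s2=0 s4=1 clk=0 s5=1 s0=1
  Δ1: clk:0→1
  (1Δ to stable)
t=3 Δ0: s3=0 s1=1 s2=0 s4=1 clk=1 s5=1 s0=1
  Δ1: s1:1→0, clk:1→0
  Δ2: s5:1→0
  Δ3: s4:1→0
  (3Δ to stable)
t=4 Δ0: s3=0 s1=0 s2=0 s4=0 clk=0 s5=0 s0=1
  Δ1: clk:0→1
  Δ2: s0:1→0
  (2Δ to stable)
t=5 Δ0: s3=0 s1=0 s2=0 s4=0 clk=1 s5=0 s0=0
  Δ1: s2:0→1, clk:1→0
  (1Δ to stable)
t=6 Δ0: s3=0 s1=0 s2=1 s4=0 clk=0 s5=0 s0=0
  Δ1: clk:0→1
  (1Δ to stable)

0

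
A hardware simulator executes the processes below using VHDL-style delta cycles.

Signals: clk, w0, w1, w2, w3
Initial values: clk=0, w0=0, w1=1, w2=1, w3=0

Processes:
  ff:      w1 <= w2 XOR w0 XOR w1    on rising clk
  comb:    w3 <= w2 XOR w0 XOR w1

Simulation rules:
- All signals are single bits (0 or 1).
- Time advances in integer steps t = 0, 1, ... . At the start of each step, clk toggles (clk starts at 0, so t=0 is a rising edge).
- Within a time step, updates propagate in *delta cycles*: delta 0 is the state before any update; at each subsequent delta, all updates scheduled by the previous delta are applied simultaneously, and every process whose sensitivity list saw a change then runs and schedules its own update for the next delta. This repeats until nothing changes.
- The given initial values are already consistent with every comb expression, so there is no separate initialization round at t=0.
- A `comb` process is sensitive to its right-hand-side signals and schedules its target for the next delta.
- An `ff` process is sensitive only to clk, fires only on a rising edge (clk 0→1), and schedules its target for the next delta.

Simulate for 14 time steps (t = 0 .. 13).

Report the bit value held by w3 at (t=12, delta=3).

1

t0.Δ0 w2=1 w1=1 w3=0 w0=0 clk=0
t0.Δ1 w2=1 w1=1 w3=0 w0=0 clk=1
t0.Δ2 w2=1 w1=0 w3=0 w0=0 clk=1
t0.Δ3 w2=1 w1=0 w3=1 w0=0 clk=1
t1.Δ0 w2=1 w1=0 w3=1 w0=0 clk=1
t1.Δ1 w2=1 w1=0 w3=1 w0=0 clk=0
t2.Δ0 w2=1 w1=0 w3=1 w0=0 clk=0
t2.Δ1 w2=1 w1=0 w3=1 w0=0 clk=1
t2.Δ2 w2=1 w1=1 w3=1 w0=0 clk=1
t2.Δ3 w2=1 w1=1 w3=0 w0=0 clk=1
t3.Δ0 w2=1 w1=1 w3=0 w0=0 clk=1
t3.Δ1 w2=1 w1=1 w3=0 w0=0 clk=0
t4.Δ0 w2=1 w1=1 w3=0 w0=0 clk=0
t4.Δ1 w2=1 w1=1 w3=0 w0=0 clk=1
t4.Δ2 w2=1 w1=0 w3=0 w0=0 clk=1
t4.Δ3 w2=1 w1=0 w3=1 w0=0 clk=1
t5.Δ0 w2=1 w1=0 w3=1 w0=0 clk=1
t5.Δ1 w2=1 w1=0 w3=1 w0=0 clk=0
t6.Δ0 w2=1 w1=0 w3=1 w0=0 clk=0
t6.Δ1 w2=1 w1=0 w3=1 w0=0 clk=1
t6.Δ2 w2=1 w1=1 w3=1 w0=0 clk=1
t6.Δ3 w2=1 w1=1 w3=0 w0=0 clk=1
t7.Δ0 w2=1 w1=1 w3=0 w0=0 clk=1
t7.Δ1 w2=1 w1=1 w3=0 w0=0 clk=0
t8.Δ0 w2=1 w1=1 w3=0 w0=0 clk=0
t8.Δ1 w2=1 w1=1 w3=0 w0=0 clk=1
t8.Δ2 w2=1 w1=0 w3=0 w0=0 clk=1
t8.Δ3 w2=1 w1=0 w3=1 w0=0 clk=1
t9.Δ0 w2=1 w1=0 w3=1 w0=0 clk=1
t9.Δ1 w2=1 w1=0 w3=1 w0=0 clk=0
t10.Δ0 w2=1 w1=0 w3=1 w0=0 clk=0
t10.Δ1 w2=1 w1=0 w3=1 w0=0 clk=1
t10.Δ2 w2=1 w1=1 w3=1 w0=0 clk=1
t10.Δ3 w2=1 w1=1 w3=0 w0=0 clk=1
t11.Δ0 w2=1 w1=1 w3=0 w0=0 clk=1
t11.Δ1 w2=1 w1=1 w3=0 w0=0 clk=0
t12.Δ0 w2=1 w1=1 w3=0 w0=0 clk=0
t12.Δ1 w2=1 w1=1 w3=0 w0=0 clk=1
t12.Δ2 w2=1 w1=0 w3=0 w0=0 clk=1
t12.Δ3 w2=1 w1=0 w3=1 w0=0 clk=1
t13.Δ0 w2=1 w1=0 w3=1 w0=0 clk=1
t13.Δ1 w2=1 w1=0 w3=1 w0=0 clk=0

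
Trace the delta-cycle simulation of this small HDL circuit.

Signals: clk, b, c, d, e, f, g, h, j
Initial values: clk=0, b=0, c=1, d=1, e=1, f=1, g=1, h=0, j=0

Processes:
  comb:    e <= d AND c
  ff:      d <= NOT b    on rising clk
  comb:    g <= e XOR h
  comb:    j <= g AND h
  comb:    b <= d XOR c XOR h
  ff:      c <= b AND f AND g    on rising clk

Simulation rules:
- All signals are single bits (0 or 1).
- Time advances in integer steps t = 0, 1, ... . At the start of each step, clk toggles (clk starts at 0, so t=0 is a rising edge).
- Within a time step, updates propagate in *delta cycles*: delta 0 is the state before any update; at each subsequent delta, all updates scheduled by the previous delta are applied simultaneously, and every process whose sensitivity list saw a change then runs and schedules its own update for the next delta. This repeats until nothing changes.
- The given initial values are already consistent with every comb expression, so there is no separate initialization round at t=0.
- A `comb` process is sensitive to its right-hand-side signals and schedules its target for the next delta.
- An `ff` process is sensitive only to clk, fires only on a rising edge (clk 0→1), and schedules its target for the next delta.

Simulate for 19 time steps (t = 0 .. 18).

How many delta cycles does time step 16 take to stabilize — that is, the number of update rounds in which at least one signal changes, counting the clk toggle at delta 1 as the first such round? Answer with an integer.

3

[bits: f,d,g,j,e,h,c,clk,b]
t=0: Δ0=111010100 Δ1=111010110 Δ2=111010010 Δ3=111000011 Δ4=110000011 | 4Δ
t=1: Δ0=110000011 Δ1=110000001 | 1Δ
t=2: Δ0=110000001 Δ1=110000011 Δ2=100000011 Δ3=100000010 | 3Δ
t=3: Δ0=100000010 Δ1=100000000 | 1Δ
t=4: Δ0=100000000 Δ1=100000010 Δ2=110000010 Δ3=110000011 | 3Δ
t=5: Δ0=110000011 Δ1=110000001 | 1Δ
t=6: Δ0=110000001 Δ1=110000011 Δ2=100000011 Δ3=100000010 | 3Δ
t=7: Δ0=100000010 Δ1=100000000 | 1Δ
t=8: Δ0=100000000 Δ1=100000010 Δ2=110000010 Δ3=110000011 | 3Δ
t=9: Δ0=110000011 Δ1=110000001 | 1Δ
t=10: Δ0=110000001 Δ1=110000011 Δ2=100000011 Δ3=100000010 | 3Δ
t=11: Δ0=100000010 Δ1=100000000 | 1Δ
t=12: Δ0=100000000 Δ1=100000010 Δ2=110000010 Δ3=110000011 | 3Δ
t=13: Δ0=110000011 Δ1=110000001 | 1Δ
t=14: Δ0=110000001 Δ1=110000011 Δ2=100000011 Δ3=100000010 | 3Δ
t=15: Δ0=100000010 Δ1=100000000 | 1Δ
t=16: Δ0=100000000 Δ1=100000010 Δ2=110000010 Δ3=110000011 | 3Δ
t=17: Δ0=110000011 Δ1=110000001 | 1Δ
t=18: Δ0=110000001 Δ1=110000011 Δ2=100000011 Δ3=100000010 | 3Δ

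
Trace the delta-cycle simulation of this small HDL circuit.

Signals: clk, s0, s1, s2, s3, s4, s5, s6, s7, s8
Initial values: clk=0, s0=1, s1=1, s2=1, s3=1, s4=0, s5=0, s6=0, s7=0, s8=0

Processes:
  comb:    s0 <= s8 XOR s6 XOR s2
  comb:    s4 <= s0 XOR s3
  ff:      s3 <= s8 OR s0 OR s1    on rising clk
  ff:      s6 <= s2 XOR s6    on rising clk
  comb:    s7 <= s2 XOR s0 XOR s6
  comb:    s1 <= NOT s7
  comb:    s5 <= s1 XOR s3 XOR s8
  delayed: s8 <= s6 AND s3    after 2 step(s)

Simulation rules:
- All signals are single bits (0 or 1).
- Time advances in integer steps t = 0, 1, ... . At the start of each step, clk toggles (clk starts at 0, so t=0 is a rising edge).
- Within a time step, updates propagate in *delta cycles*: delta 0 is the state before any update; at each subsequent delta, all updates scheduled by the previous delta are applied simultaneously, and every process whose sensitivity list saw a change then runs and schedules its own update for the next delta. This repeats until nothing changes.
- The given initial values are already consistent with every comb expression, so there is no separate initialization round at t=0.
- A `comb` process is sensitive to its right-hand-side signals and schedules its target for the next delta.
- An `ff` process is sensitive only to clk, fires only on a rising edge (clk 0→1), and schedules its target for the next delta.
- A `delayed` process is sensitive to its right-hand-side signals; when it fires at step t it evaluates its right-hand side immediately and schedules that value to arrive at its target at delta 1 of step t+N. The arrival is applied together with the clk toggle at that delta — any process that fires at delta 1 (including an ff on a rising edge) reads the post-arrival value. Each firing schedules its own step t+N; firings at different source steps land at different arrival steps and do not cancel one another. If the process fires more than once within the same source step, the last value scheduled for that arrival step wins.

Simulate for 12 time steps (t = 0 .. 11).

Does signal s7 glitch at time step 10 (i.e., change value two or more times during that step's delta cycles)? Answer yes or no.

[bits: s0,s7,s6,s1,s2,s4,s3,clk,s5,s8]
t=0: Δ0=1001101000 Δ1=1001101100 Δ2=1011101100 Δ3=0111101100 Δ4=0010111100 Δ5=0011111110 Δ6=0011111100 | 6Δ
t=1: Δ0=0011111100 Δ1=0011111000 | 1Δ
t=2: Δ0=0011111000 Δ1=0011111101 Δ2=1001111111 Δ3=0001101111 Δ4=0101111111 Δ5=0100111111 Δ6=0100111101 | 6Δ
t=3: Δ0=0100111101 Δ1=0100111001 | 1Δ
t=4: Δ0=0100111001 Δ1=0100111100 Δ2=1110110110 Δ3=0110110100 Δ4=0010100100 Δ5=0011100100 Δ6=0011100110 | 6Δ
t=5: Δ0=0011100110 Δ1=0011100010 | 1Δ
t=6: Δ0=0011100010 Δ1=0011100110 Δ2=0001101110 Δ3=1101111100 Δ4=1000101100 Δ5=1001101110 Δ6=1001101100 | 6Δ
t=7: Δ0=1001101100 Δ1=1001101000 | 1Δ
t=8: Δ0=1001101000 Δ1=1001101100 Δ2=1011101100 Δ3=0111101100 Δ4=0010111100 Δ5=0011111110 Δ6=0011111100 | 6Δ
t=9: Δ0=0011111100 Δ1=0011111000 | 1Δ
t=10: Δ0=0011111000 Δ1=0011111101 Δ2=1001111111 Δ3=0001101111 Δ4=0101111111 Δ5=0100111111 Δ6=0100111101 | 6Δ
t=11: Δ0=0100111101 Δ1=0100111001 | 1Δ

no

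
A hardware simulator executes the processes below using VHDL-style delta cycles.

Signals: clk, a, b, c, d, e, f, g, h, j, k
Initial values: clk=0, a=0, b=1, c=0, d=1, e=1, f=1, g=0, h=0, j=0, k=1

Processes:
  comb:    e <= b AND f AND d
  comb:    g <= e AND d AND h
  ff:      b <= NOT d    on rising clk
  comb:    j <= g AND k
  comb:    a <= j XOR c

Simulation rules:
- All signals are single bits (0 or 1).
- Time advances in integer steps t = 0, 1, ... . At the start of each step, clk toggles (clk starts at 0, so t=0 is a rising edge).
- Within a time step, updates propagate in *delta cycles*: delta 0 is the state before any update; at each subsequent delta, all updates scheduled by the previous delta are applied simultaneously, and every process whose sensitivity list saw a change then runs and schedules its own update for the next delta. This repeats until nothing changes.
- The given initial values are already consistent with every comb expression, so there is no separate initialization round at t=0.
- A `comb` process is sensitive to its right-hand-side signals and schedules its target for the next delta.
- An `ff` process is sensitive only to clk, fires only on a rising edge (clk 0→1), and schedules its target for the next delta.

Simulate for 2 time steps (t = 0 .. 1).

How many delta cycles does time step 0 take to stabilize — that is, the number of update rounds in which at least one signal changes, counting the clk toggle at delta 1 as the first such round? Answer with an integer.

[bits: h,b,g,clk,a,c,k,d,f,e,j]
t=0: Δ0=01000011110 Δ1=01010011110 Δ2=00010011110 Δ3=00010011100 | 3Δ
t=1: Δ0=00010011100 Δ1=00000011100 | 1Δ

3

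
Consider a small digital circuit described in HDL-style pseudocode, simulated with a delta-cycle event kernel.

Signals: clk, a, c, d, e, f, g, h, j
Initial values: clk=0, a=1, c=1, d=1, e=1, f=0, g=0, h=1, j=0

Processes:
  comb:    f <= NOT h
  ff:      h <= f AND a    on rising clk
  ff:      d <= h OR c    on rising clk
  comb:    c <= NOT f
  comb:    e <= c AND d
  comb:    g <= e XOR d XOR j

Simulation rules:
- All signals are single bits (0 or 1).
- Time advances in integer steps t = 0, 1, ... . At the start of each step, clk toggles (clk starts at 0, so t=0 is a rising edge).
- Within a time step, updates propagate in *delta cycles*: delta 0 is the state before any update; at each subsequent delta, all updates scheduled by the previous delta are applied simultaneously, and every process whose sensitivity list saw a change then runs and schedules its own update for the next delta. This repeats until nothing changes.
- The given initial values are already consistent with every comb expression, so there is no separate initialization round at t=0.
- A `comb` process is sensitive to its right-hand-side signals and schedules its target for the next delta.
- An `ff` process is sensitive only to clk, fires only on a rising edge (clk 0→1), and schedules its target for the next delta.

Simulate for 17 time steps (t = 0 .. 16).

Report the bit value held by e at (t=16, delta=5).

0

[bits: f,j,e,g,h,d,a,c,clk]
t=0: Δ0=001011110 Δ1=001011111 Δ2=001001111 Δ3=101001111 Δ4=101001101 Δ5=100001101 Δ6=100101101 | 6Δ
t=1: Δ0=100101101 Δ1=100101100 | 1Δ
t=2: Δ0=100101100 Δ1=100101101 Δ2=100110101 Δ3=000010101 Δ4=000010111 | 4Δ
t=3: Δ0=000010111 Δ1=000010110 | 1Δ
t=4: Δ0=000010110 Δ1=000010111 Δ2=000001111 Δ3=101101111 Δ4=101001101 Δ5=100001101 Δ6=100101101 | 6Δ
t=5: Δ0=100101101 Δ1=100101100 | 1Δ
t=6: Δ0=100101100 Δ1=100101101 Δ2=100110101 Δ3=000010101 Δ4=000010111 | 4Δ
t=7: Δ0=000010111 Δ1=000010110 | 1Δ
t=8: Δ0=000010110 Δ1=000010111 Δ2=000001111 Δ3=101101111 Δ4=101001101 Δ5=100001101 Δ6=100101101 | 6Δ
t=9: Δ0=100101101 Δ1=100101100 | 1Δ
t=10: Δ0=100101100 Δ1=100101101 Δ2=100110101 Δ3=000010101 Δ4=000010111 | 4Δ
t=11: Δ0=000010111 Δ1=000010110 | 1Δ
t=12: Δ0=000010110 Δ1=000010111 Δ2=000001111 Δ3=101101111 Δ4=101001101 Δ5=100001101 Δ6=100101101 | 6Δ
t=13: Δ0=100101101 Δ1=100101100 | 1Δ
t=14: Δ0=100101100 Δ1=100101101 Δ2=100110101 Δ3=000010101 Δ4=000010111 | 4Δ
t=15: Δ0=000010111 Δ1=000010110 | 1Δ
t=16: Δ0=000010110 Δ1=000010111 Δ2=000001111 Δ3=101101111 Δ4=101001101 Δ5=100001101 Δ6=100101101 | 6Δ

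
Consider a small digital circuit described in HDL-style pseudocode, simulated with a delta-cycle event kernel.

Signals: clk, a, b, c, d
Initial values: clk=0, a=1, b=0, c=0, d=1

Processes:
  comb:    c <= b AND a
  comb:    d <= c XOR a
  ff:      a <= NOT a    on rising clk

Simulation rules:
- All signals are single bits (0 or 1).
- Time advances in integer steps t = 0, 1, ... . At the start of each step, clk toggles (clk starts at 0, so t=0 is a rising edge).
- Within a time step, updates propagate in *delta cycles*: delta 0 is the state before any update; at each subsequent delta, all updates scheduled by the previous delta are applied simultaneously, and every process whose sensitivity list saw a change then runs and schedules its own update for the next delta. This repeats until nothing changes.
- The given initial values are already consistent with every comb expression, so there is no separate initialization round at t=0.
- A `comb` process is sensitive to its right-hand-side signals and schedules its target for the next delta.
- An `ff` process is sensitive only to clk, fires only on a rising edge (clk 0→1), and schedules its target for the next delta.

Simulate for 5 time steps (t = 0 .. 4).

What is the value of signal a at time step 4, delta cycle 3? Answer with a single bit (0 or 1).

0

t0.Δ0 d=1 clk=0 b=0 a=1 c=0
t0.Δ1 d=1 clk=1 b=0 a=1 c=0
t0.Δ2 d=1 clk=1 b=0 a=0 c=0
t0.Δ3 d=0 clk=1 b=0 a=0 c=0
t1.Δ0 d=0 clk=1 b=0 a=0 c=0
t1.Δ1 d=0 clk=0 b=0 a=0 c=0
t2.Δ0 d=0 clk=0 b=0 a=0 c=0
t2.Δ1 d=0 clk=1 b=0 a=0 c=0
t2.Δ2 d=0 clk=1 b=0 a=1 c=0
t2.Δ3 d=1 clk=1 b=0 a=1 c=0
t3.Δ0 d=1 clk=1 b=0 a=1 c=0
t3.Δ1 d=1 clk=0 b=0 a=1 c=0
t4.Δ0 d=1 clk=0 b=0 a=1 c=0
t4.Δ1 d=1 clk=1 b=0 a=1 c=0
t4.Δ2 d=1 clk=1 b=0 a=0 c=0
t4.Δ3 d=0 clk=1 b=0 a=0 c=0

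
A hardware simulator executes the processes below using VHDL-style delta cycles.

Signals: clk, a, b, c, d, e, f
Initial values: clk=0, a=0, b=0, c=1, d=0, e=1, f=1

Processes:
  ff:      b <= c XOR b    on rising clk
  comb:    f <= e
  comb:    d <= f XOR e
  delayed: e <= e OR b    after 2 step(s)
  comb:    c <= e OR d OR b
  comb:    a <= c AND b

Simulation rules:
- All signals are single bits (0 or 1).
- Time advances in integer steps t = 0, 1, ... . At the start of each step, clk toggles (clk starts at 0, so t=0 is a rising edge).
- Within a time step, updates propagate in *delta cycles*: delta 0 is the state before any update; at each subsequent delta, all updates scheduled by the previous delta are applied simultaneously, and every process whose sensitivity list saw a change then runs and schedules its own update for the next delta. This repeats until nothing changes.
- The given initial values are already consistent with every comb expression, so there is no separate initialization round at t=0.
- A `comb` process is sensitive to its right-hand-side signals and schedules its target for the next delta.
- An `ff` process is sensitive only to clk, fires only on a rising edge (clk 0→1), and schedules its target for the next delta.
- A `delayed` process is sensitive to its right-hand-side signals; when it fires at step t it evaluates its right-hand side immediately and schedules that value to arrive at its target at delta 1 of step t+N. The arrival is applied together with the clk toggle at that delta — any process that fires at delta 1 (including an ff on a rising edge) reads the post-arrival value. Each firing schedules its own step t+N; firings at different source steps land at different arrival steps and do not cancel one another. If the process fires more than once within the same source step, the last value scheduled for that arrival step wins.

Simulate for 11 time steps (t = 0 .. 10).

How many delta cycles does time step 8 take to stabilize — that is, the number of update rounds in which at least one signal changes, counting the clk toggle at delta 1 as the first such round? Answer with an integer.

3

[bits: b,d,f,c,a,e,clk]
t=0: Δ0=0011010 Δ1=0011011 Δ2=1011011 Δ3=1011111 | 3Δ
t=1: Δ0=1011111 Δ1=1011110 | 1Δ
t=2: Δ0=1011110 Δ1=1011111 Δ2=0011111 Δ3=0011011 | 3Δ
t=3: Δ0=0011011 Δ1=0011010 | 1Δ
t=4: Δ0=0011010 Δ1=0011011 Δ2=1011011 Δ3=1011111 | 3Δ
t=5: Δ0=1011111 Δ1=1011110 | 1Δ
t=6: Δ0=1011110 Δ1=1011111 Δ2=0011111 Δ3=0011011 | 3Δ
t=7: Δ0=0011011 Δ1=0011010 | 1Δ
t=8: Δ0=0011010 Δ1=0011011 Δ2=1011011 Δ3=1011111 | 3Δ
t=9: Δ0=1011111 Δ1=1011110 | 1Δ
t=10: Δ0=1011110 Δ1=1011111 Δ2=0011111 Δ3=0011011 | 3Δ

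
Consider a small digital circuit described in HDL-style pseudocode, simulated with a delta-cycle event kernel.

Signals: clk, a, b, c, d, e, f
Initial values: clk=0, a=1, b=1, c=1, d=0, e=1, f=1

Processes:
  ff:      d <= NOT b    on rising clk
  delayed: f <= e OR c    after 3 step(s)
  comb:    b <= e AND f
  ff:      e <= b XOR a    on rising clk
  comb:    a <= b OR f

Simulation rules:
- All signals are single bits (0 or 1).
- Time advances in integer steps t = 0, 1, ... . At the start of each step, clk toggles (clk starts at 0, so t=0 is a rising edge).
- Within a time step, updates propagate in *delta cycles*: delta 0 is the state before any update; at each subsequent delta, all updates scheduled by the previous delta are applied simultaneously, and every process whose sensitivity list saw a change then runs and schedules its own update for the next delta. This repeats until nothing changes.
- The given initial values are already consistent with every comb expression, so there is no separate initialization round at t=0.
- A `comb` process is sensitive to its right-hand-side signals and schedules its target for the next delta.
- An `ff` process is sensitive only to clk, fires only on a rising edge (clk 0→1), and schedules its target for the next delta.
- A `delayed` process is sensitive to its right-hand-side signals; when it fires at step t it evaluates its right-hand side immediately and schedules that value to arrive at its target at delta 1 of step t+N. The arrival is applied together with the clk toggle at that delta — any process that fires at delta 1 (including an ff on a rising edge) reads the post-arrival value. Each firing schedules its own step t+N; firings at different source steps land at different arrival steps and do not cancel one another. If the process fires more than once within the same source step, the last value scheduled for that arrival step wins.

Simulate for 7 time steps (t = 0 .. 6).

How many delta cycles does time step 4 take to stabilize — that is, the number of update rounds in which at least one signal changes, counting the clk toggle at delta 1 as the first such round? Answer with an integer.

[bits: clk,e,b,a,f,c,d]
t=0: Δ0=0111110 Δ1=1111110 Δ2=1011110 Δ3=1001110 | 3Δ
t=1: Δ0=1001110 Δ1=0001110 | 1Δ
t=2: Δ0=0001110 Δ1=1001110 Δ2=1101111 Δ3=1111111 | 3Δ
t=3: Δ0=1111111 Δ1=0111111 | 1Δ
t=4: Δ0=0111111 Δ1=1111111 Δ2=1011110 Δ3=1001110 | 3Δ
t=5: Δ0=1001110 Δ1=0001110 | 1Δ
t=6: Δ0=0001110 Δ1=1001110 Δ2=1101111 Δ3=1111111 | 3Δ

3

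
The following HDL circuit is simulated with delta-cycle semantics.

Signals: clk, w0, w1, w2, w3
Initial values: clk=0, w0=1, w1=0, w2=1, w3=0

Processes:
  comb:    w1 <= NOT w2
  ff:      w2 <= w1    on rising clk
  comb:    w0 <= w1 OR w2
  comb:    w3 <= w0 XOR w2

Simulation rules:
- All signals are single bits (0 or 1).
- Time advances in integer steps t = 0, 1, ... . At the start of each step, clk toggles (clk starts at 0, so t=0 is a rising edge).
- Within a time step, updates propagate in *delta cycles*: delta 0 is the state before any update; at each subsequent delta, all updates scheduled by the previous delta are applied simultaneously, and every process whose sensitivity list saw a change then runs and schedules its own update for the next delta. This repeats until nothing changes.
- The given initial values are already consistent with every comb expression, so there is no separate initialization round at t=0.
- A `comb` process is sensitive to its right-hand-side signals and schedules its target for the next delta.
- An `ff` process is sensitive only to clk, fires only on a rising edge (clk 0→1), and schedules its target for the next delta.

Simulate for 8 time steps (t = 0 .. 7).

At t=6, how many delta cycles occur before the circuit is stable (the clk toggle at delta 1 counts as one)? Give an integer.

3

t=0 Δ0: w3=0 w2=1 clk=0 w1=0 w0=1
  Δ1: clk:0→1
  Δ2: w2:1→0
  Δ3: w3:0→1, w1:0→1, w0:1→0
  Δ4: w3:1→0, w0:0→1
  Δ5: w3:0→1
  (5Δ to stable)
t=1 Δ0: w3=1 w2=0 clk=1 w1=1 w0=1
  Δ1: clk:1→0
  (1Δ to stable)
t=2 Δ0: w3=1 w2=0 clk=0 w1=1 w0=1
  Δ1: clk:0→1
  Δ2: w2:0→1
  Δ3: w3:1→0, w1:1→0
  (3Δ to stable)
t=3 Δ0: w3=0 w2=1 clk=1 w1=0 w0=1
  Δ1: clk:1→0
  (1Δ to stable)
t=4 Δ0: w3=0 w2=1 clk=0 w1=0 w0=1
  Δ1: clk:0→1
  Δ2: w2:1→0
  Δ3: w3:0→1, w1:0→1, w0:1→0
  Δ4: w3:1→0, w0:0→1
  Δ5: w3:0→1
  (5Δ to stable)
t=5 Δ0: w3=1 w2=0 clk=1 w1=1 w0=1
  Δ1: clk:1→0
  (1Δ to stable)
t=6 Δ0: w3=1 w2=0 clk=0 w1=1 w0=1
  Δ1: clk:0→1
  Δ2: w2:0→1
  Δ3: w3:1→0, w1:1→0
  (3Δ to stable)
t=7 Δ0: w3=0 w2=1 clk=1 w1=0 w0=1
  Δ1: clk:1→0
  (1Δ to stable)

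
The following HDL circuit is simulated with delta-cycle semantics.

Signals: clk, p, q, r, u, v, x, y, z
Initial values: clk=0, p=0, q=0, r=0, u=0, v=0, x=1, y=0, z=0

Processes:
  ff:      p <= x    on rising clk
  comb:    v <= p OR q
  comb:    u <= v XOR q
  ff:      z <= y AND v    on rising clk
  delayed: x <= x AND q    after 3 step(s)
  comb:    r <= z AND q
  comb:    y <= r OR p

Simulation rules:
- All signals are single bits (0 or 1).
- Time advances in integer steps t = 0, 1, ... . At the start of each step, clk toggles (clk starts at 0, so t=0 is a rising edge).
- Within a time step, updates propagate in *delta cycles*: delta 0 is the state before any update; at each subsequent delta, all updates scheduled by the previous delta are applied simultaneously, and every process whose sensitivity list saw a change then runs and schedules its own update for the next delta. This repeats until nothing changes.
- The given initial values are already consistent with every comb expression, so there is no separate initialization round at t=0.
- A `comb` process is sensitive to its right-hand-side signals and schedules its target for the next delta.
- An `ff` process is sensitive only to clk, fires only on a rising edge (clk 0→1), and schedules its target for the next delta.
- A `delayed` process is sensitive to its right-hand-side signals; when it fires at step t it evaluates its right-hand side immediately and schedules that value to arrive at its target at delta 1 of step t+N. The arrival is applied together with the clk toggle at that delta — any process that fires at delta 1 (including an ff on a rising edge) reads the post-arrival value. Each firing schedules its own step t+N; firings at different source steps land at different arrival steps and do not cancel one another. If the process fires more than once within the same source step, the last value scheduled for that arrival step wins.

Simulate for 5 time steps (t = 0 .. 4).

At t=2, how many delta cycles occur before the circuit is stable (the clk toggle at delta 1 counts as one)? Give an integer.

t=0 Δ0: z=0 r=0 p=0 y=0 v=0 x=1 clk=0 q=0 u=0
  Δ1: clk:0→1
  Δ2: p:0→1
  Δ3: y:0→1, v:0→1
  Δ4: u:0→1
  (4Δ to stable)
t=1 Δ0: z=0 r=0 p=1 y=1 v=1 x=1 clk=1 q=0 u=1
  Δ1: clk:1→0
  (1Δ to stable)
t=2 Δ0: z=0 r=0 p=1 y=1 v=1 x=1 clk=0 q=0 u=1
  Δ1: clk:0→1
  Δ2: z:0→1
  (2Δ to stable)
t=3 Δ0: z=1 r=0 p=1 y=1 v=1 x=1 clk=1 q=0 u=1
  Δ1: clk:1→0
  (1Δ to stable)
t=4 Δ0: z=1 r=0 p=1 y=1 v=1 x=1 clk=0 q=0 u=1
  Δ1: clk:0→1
  (1Δ to stable)

2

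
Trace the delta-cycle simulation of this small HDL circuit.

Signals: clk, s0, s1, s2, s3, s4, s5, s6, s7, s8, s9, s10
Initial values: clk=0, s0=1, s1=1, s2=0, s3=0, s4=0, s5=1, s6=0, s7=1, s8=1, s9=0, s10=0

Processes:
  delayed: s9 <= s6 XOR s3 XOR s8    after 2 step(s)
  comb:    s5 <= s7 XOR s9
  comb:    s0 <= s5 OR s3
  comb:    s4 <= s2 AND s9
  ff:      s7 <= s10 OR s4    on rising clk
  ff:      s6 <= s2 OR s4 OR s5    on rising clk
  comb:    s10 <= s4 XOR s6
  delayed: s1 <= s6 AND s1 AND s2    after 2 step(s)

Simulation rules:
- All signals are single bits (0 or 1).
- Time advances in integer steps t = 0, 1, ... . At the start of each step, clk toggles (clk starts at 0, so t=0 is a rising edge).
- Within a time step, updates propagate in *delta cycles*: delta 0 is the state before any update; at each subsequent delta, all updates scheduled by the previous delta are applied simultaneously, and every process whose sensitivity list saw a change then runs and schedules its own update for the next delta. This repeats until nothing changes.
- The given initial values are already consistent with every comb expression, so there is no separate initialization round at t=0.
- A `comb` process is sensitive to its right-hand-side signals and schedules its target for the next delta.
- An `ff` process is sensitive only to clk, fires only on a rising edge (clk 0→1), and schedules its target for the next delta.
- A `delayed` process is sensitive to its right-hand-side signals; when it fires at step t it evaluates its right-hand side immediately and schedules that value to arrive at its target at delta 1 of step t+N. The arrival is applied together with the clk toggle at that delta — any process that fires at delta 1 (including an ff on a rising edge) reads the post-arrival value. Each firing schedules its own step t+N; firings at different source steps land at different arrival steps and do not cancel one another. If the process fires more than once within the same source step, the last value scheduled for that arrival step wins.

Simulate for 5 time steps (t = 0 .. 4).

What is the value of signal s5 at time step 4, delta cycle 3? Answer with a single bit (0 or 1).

[bits: s1,s2,s9,s5,s10,s7,s6,s4,clk,s8,s0,s3]
t=0: Δ0=100101000110 Δ1=100101001110 Δ2=100100101110 Δ3=100010101110 Δ4=100010101100 | 4Δ
t=1: Δ0=100010101100 Δ1=100010100100 | 1Δ
t=2: Δ0=100010100100 Δ1=000010101100 Δ2=000011001100 Δ3=000101001100 Δ4=000101001110 | 4Δ
t=3: Δ0=000101001110 Δ1=000101000110 | 1Δ
t=4: Δ0=000101000110 Δ1=001101001110 Δ2=001000101110 Δ3=001110101100 Δ4=001110101110 | 4Δ

1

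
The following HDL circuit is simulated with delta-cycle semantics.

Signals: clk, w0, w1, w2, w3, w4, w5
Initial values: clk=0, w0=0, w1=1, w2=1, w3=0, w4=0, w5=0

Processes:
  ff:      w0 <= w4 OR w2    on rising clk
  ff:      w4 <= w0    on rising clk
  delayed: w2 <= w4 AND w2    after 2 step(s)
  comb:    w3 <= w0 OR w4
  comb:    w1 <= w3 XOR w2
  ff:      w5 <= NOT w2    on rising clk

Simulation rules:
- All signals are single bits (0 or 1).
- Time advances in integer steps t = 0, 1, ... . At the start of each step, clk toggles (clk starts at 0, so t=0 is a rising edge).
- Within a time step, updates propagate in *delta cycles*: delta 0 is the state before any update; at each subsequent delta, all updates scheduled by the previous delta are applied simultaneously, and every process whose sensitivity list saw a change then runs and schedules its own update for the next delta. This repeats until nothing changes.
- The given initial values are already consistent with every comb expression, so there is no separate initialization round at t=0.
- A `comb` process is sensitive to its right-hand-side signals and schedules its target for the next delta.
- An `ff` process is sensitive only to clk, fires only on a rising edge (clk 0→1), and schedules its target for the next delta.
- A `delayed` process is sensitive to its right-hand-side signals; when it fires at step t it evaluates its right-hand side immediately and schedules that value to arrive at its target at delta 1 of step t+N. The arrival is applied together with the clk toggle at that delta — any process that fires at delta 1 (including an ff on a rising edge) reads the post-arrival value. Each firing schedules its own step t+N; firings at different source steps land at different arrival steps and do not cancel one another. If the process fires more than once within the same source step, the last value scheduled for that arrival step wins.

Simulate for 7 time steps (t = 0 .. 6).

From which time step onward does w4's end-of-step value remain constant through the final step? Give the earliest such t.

2

[bits: w1,w3,w4,w0,w5,w2,clk]
t=0: Δ0=1000010 Δ1=1000011 Δ2=1001011 Δ3=1101011 Δ4=0101011 | 4Δ
t=1: Δ0=0101011 Δ1=0101010 | 1Δ
t=2: Δ0=0101010 Δ1=0101011 Δ2=0111011 | 2Δ
t=3: Δ0=0111011 Δ1=0111010 | 1Δ
t=4: Δ0=0111010 Δ1=0111011 | 1Δ
t=5: Δ0=0111011 Δ1=0111010 | 1Δ
t=6: Δ0=0111010 Δ1=0111011 | 1Δ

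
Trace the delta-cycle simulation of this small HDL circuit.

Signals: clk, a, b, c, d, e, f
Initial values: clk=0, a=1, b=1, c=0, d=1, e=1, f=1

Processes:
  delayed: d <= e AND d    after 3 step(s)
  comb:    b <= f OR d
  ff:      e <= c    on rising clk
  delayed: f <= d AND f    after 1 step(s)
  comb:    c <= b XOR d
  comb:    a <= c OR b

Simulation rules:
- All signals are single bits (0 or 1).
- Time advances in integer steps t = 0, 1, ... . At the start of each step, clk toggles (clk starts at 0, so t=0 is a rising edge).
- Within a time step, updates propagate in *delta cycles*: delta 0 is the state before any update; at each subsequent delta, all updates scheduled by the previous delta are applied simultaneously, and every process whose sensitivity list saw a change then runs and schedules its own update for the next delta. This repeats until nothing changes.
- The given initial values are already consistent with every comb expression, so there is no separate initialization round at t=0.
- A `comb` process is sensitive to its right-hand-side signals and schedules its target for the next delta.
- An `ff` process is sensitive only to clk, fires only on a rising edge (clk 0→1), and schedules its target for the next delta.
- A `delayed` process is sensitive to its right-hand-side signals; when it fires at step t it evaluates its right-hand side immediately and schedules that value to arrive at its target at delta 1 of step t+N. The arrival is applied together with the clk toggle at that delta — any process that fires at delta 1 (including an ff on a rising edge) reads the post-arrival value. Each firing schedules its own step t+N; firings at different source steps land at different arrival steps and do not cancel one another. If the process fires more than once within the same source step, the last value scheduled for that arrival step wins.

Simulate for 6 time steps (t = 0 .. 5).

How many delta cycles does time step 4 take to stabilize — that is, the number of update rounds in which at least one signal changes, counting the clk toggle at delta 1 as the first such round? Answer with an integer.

[bits: f,b,a,d,c,e,clk]
t=0: Δ0=1111010 Δ1=1111011 Δ2=1111001 | 2Δ
t=1: Δ0=1111001 Δ1=1111000 | 1Δ
t=2: Δ0=1111000 Δ1=1111001 | 1Δ
t=3: Δ0=1111001 Δ1=1110000 Δ2=1110100 | 2Δ
t=4: Δ0=1110100 Δ1=0110101 Δ2=0010111 Δ3=0010011 Δ4=0000011 | 4Δ
t=5: Δ0=0000011 Δ1=0000010 | 1Δ

4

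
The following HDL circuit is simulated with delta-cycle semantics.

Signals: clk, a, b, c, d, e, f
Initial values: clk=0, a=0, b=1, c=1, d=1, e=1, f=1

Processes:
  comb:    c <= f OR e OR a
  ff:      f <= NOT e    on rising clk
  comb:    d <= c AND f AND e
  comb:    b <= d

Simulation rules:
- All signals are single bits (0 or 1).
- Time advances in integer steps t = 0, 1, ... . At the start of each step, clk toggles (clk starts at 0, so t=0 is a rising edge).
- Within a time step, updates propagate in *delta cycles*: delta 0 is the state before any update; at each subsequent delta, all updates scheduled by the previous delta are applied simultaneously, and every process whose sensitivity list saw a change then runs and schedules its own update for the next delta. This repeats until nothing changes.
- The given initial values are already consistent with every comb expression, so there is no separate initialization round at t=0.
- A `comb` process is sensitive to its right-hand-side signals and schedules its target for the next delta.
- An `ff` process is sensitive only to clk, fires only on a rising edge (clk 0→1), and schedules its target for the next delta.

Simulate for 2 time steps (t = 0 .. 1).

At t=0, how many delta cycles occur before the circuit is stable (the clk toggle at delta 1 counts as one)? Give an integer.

4

t=0 Δ0: f=1 d=1 a=0 c=1 e=1 b=1 clk=0
  Δ1: clk:0→1
  Δ2: f:1→0
  Δ3: d:1→0
  Δ4: b:1→0
  (4Δ to stable)
t=1 Δ0: f=0 d=0 a=0 c=1 e=1 b=0 clk=1
  Δ1: clk:1→0
  (1Δ to stable)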